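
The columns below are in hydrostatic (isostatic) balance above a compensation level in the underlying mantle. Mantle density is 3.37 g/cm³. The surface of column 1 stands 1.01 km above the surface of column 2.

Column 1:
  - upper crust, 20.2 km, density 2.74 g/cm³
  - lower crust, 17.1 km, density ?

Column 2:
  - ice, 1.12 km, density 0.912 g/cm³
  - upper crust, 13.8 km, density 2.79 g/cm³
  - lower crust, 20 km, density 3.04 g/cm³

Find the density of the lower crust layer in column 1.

Take the compensation level at the base of the deeper column (depth z_c below the surface of column 1) and equate Σ ρ_i t_i down to z_c; mantle fills any gap and the z_c terms cancel.
Column 1: 20.2×2.74 + 17.1×ρ + (z_c − 37.3)×3.37
Column 2: 1.01×0 + 1.12×0.912 + 13.8×2.79 + 20×3.04 + (z_c − 1.01 − 34.92)×3.37
The z_c×3.37 term appears on both sides and cancels. Collect the known terms of each column as K = Σ(ρt)_known − 3.37 × (depth of known layers): K_1 = 55.348 − 3.37×37.3 = −70.353; K_2 = 100.32344 − 3.37×(1.01 + 34.92) = −20.76066.
Balance: K_1 + 17.1×ρ = K_2, so ρ = (K_2 − K_1)/17.1 = 49.5923/17.1 = 2.9 g/cm³.

2.9 g/cm³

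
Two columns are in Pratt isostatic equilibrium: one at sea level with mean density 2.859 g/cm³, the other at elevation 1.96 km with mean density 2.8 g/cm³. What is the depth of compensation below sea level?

ρ_ref D = ρ (D + h) → D (ρ_ref − ρ) = ρ h.
D = ρ h/(ρ_ref − ρ) = 2.8 × 1.96 km/(2.859 − 2.8) = 93 km.

93 km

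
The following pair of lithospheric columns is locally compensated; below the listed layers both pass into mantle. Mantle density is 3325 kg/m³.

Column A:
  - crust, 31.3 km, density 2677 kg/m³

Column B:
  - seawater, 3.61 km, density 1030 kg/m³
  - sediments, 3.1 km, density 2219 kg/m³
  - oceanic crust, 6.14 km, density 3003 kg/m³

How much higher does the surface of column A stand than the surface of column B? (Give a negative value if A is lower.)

For any compensation level in the mantle, the mantle terms cancel and isostasy reduces to e = (Σt_A − Σt_B) − (Σ(ρt)_A − Σ(ρt)_B) / ρ_m.
Σt_A = 31.3 km; Σt_B = 12.85 km; Σ(ρt)_A = 83790.1; Σ(ρt)_B = 29035.62 (in km·kg/m³).
e = (31.3 − 12.85) − (83790.1 − 29035.62) / 3325 = 1.98 km.

1.98 km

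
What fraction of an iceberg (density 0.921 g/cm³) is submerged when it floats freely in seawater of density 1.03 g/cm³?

89.4%

Submerged fraction = ρ_obj/ρ_fluid = 0.921/1.03 = 89.4%.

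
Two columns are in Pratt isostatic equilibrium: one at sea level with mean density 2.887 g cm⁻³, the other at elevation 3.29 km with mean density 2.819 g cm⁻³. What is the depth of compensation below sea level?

ρ_ref D = ρ (D + h) → D (ρ_ref − ρ) = ρ h.
D = ρ h/(ρ_ref − ρ) = 2.819 × 3.29 km/(2.887 − 2.819) = 136 km.

136 km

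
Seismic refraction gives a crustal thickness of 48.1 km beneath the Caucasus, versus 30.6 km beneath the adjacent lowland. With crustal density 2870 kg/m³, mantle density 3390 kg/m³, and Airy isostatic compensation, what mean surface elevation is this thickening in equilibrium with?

2.68 km

Excess crust Δ = 48.1 km − 30.6 km = 17.5 km, split between elevation h and root r with h + r = Δ.
Airy balance ρ_c h = (ρ_m − ρ_c) r gives r = h ρ_c/(ρ_m − ρ_c), so h (1 + ρ_c/(ρ_m − ρ_c)) = Δ, i.e. h = Δ (ρ_m − ρ_c)/ρ_m.
h = 17.5 km × 520/3390 = 2.68 km.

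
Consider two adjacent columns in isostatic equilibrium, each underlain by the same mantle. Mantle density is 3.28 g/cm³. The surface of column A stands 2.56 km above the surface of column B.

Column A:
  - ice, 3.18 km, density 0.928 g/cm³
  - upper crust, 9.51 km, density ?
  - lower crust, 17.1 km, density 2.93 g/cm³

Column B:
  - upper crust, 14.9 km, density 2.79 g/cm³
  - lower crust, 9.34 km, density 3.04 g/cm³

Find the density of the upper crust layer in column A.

2.81 g/cm³

Take the compensation level at the base of the deeper column (depth z_c below the surface of column A) and equate Σ ρ_i t_i down to z_c; mantle fills any gap and the z_c terms cancel.
Column A: 3.18×0.928 + 9.51×ρ + 17.1×2.93 + (z_c − 29.79)×3.28
Column B: 2.56×0 + 14.9×2.79 + 9.34×3.04 + (z_c − 2.56 − 24.24)×3.28
The z_c×3.28 term appears on both sides and cancels. Collect the known terms of each column as K = Σ(ρt)_known − 3.28 × (depth of known layers): K_A = 53.05404 − 3.28×29.79 = −44.65716; K_B = 69.9646 − 3.28×(2.56 + 24.24) = −17.9394.
Balance: K_A + 9.51×ρ = K_B, so ρ = (K_B − K_A)/9.51 = 26.7178/9.51 = 2.81 g/cm³.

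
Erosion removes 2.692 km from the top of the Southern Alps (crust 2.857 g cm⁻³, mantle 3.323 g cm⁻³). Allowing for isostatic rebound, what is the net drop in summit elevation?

0.378 km

Rebound u = e ρ_c/ρ_m = 2.692 km × 2.857/3.323 = 2.314 km.
Net surface drop = e − u = 2.692 km − 2.314 km = e (ρ_m − ρ_c)/ρ_m = 0.378 km.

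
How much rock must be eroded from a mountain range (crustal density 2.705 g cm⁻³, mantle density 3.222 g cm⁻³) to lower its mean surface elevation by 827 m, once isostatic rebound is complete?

Net drop Δ = e − u = e − e ρ_c/ρ_m = e (ρ_m − ρ_c)/ρ_m.
e = Δ ρ_m/(ρ_m − ρ_c) = 827 m × 3.222/0.517 = 5150 m.

5150 m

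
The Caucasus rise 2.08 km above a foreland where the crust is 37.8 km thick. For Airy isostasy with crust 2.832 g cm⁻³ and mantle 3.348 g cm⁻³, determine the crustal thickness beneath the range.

51.3 km

Root depth r = h ρ_c / (ρ_m − ρ_c) = 2.08 km × 2.832 / 0.516 = 11.42 km.
Total thickness = T + h + r = 37.8 km + 2.08 km + 11.42 km = 51.3 km.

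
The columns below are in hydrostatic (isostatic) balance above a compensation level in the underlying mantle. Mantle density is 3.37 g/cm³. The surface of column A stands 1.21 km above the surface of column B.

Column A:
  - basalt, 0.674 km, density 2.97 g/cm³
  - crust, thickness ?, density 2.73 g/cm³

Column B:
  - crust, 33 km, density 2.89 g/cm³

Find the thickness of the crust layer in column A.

30.7 km

Take the compensation level at the base of the deeper column (depth z_c below the surface of column A) and equate Σ ρ_i t_i down to z_c; mantle fills any gap and the z_c terms cancel.
Column A: 0.674×2.97 + x×2.73 + (z_c − 0.674 − x)×3.37
Column B: 1.21×0 + 33×2.89 + (z_c − 1.21 − 33)×3.37
The z_c×3.37 term appears on both sides and cancels. Collect the known terms of each column as K = Σ(ρt)_known − 3.37 × (depth of known layers): K_A = 2.00178 − 3.37×0.674 = −0.2696; K_B = 95.37 − 3.37×(1.21 + 33) = −19.9177.
Balance: K_A − x×(3.37 − 2.73) = K_B, so x = (K_A − K_B)/(3.37 − 2.73) = 19.6481/0.64 = 30.7 km.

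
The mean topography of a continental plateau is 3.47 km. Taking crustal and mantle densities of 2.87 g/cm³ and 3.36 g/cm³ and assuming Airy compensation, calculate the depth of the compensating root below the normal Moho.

20.3 km

For local isostatic compensation: the weight of the topography is balanced by the buoyancy of the root, ρ_c h = (ρ_m − ρ_c) r.
r = h · ρ_c / (ρ_m − ρ_c) = 3.47 km × 2.87 / (3.36 − 2.87) = 20.3 km.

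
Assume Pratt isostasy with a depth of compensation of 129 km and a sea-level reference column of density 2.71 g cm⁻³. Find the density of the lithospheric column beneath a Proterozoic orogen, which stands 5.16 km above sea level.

2.61 g cm⁻³

Pratt balance: ρ_ref D = ρ (D + h).
ρ = ρ_ref D/(D + h) = 2.71 × 129 km/(129 km + 5.16 km) = 2.61 g cm⁻³.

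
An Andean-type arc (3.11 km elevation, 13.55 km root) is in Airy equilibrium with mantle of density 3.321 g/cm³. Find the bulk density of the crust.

2.7 g/cm³

ρ_c h = (ρ_m − ρ_c) r → ρ_c (h + r) = ρ_m r → ρ_c = ρ_m r / (h + r).
ρ_c = 3.321 × 13.55 km / (3.11 km + 13.55 km) = 2.7 g/cm³.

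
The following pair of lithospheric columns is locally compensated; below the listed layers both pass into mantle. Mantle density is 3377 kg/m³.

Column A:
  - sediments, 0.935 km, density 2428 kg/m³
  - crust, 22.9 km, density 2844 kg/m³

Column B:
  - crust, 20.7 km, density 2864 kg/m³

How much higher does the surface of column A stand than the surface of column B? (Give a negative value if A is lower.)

For any compensation level in the mantle, the mantle terms cancel and isostasy reduces to e = (Σt_A − Σt_B) − (Σ(ρt)_A − Σ(ρt)_B) / ρ_m.
Σt_A = 23.835 km; Σt_B = 20.7 km; Σ(ρt)_A = 67397.78; Σ(ρt)_B = 59284.8 (in km·kg/m³).
e = (23.835 − 20.7) − (67397.78 − 59284.8) / 3377 = 0.733 km.

0.733 km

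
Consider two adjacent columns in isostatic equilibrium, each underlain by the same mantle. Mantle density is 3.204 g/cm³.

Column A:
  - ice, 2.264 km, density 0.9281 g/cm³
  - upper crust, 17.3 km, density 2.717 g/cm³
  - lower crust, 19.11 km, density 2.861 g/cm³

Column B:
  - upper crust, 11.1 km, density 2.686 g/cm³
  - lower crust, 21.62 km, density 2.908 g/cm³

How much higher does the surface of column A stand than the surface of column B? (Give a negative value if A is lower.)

For any compensation level in the mantle, the mantle terms cancel and isostasy reduces to e = (Σt_A − Σt_B) − (Σ(ρt)_A − Σ(ρt)_B) / ρ_m.
Σt_A = 38.674 km; Σt_B = 32.72 km; Σ(ρt)_A = 103.779028; Σ(ρt)_B = 92.68556 (in km·g/cm³).
e = (38.674 − 32.72) − (103.779028 − 92.68556) / 3.204 = 2.49 km.

2.49 km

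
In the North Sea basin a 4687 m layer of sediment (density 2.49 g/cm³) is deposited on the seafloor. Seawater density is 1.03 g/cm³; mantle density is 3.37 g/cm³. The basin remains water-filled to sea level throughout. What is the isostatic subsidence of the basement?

2920 m

Submarine loading: the sediment displaces seawater, and the subsidence is in turn flooded, so s (ρ_m − ρ_w) = t (ρ_sed − ρ_w).
s = 4687 m × (2.49 − 1.03) / (3.37 − 1.03) = 2920 m.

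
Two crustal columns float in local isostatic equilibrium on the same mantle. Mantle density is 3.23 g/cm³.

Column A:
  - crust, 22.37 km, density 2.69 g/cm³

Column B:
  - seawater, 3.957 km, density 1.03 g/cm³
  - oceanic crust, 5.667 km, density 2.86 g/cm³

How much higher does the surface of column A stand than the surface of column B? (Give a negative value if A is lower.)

For any compensation level in the mantle, the mantle terms cancel and isostasy reduces to e = (Σt_A − Σt_B) − (Σ(ρt)_A − Σ(ρt)_B) / ρ_m.
Σt_A = 22.37 km; Σt_B = 9.624 km; Σ(ρt)_A = 60.1753; Σ(ρt)_B = 20.28333 (in km·g/cm³).
e = (22.37 − 9.624) − (60.1753 − 20.28333) / 3.23 = 0.396 km.

0.396 km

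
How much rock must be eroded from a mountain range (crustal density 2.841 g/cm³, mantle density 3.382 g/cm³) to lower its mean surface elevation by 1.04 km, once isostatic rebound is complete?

Net drop Δ = e − u = e − e ρ_c/ρ_m = e (ρ_m − ρ_c)/ρ_m.
e = Δ ρ_m/(ρ_m − ρ_c) = 1.04 km × 3.382/0.541 = 6.5 km.

6.5 km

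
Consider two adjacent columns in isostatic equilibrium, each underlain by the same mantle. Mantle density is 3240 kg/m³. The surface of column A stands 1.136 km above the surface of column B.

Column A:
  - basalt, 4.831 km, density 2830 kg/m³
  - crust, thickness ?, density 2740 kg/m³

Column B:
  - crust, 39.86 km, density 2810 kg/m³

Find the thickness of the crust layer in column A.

Take the compensation level at the base of the deeper column (depth z_c below the surface of column A) and equate Σ ρ_i t_i down to z_c; mantle fills any gap and the z_c terms cancel.
Column A: 4.831×2830 + x×2740 + (z_c − 4.831 − x)×3240
Column B: 1.136×0 + 39.86×2810 + (z_c − 1.136 − 39.86)×3240
The z_c×3240 term appears on both sides and cancels. Collect the known terms of each column as K = Σ(ρt)_known − 3240 × (depth of known layers): K_A = 13671.73 − 3240×4.831 = −1980.71; K_B = 112006.6 − 3240×(1.136 + 39.86) = −20820.44.
Balance: K_A − x×(3240 − 2740) = K_B, so x = (K_A − K_B)/(3240 − 2740) = 18839.7/500 = 37.7 km.

37.7 km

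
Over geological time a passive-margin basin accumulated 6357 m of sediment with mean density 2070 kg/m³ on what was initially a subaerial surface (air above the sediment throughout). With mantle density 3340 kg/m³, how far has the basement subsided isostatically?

3940 m

Subaerial load: s = t ρ_sed / ρ_m = 6357 m × 2070/3340 = 3940 m.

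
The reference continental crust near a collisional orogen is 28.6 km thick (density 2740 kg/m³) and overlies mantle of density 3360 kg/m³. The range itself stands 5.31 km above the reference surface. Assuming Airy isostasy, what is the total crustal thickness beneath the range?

57.4 km

Root depth r = h ρ_c / (ρ_m − ρ_c) = 5.31 km × 2740 / 620 = 23.47 km.
Total thickness = T + h + r = 28.6 km + 5.31 km + 23.47 km = 57.4 km.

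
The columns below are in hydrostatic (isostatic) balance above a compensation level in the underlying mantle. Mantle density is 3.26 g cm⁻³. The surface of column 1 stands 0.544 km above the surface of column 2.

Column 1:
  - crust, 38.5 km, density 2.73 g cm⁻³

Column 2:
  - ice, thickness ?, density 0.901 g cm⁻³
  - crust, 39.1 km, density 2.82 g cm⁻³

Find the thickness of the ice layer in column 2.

0.605 km

Take the compensation level at the base of the deeper column (depth z_c below the surface of column 1) and equate Σ ρ_i t_i down to z_c; mantle fills any gap and the z_c terms cancel.
Column 1: 38.5×2.73 + (z_c − 38.5)×3.26
Column 2: 0.544×0 + x×0.901 + 39.1×2.82 + (z_c − 0.544 − 39.1 − x)×3.26
The z_c×3.26 term appears on both sides and cancels. Collect the known terms of each column as K = Σ(ρt)_known − 3.26 × (depth of known layers): K_1 = 105.105 − 3.26×38.5 = −20.405; K_2 = 110.262 − 3.26×(0.544 + 39.1) = −18.97744.
Balance: K_1 = K_2 − x×(3.26 − 0.901), so x = (K_2 − K_1)/(3.26 − 0.901) = 1.42756/2.359 = 0.605 km.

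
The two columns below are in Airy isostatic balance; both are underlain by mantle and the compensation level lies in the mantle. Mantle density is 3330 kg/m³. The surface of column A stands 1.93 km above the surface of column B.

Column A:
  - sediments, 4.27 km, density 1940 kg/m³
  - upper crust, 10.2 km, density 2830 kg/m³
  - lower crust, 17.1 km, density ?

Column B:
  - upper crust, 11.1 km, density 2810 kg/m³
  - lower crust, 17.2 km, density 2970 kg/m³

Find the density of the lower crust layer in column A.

Take the compensation level at the base of the deeper column (depth z_c below the surface of column A) and equate Σ ρ_i t_i down to z_c; mantle fills any gap and the z_c terms cancel.
Column A: 4.27×1940 + 10.2×2830 + 17.1×ρ + (z_c − 31.57)×3330
Column B: 1.93×0 + 11.1×2810 + 17.2×2970 + (z_c − 1.93 − 28.3)×3330
The z_c×3330 term appears on both sides and cancels. Collect the known terms of each column as K = Σ(ρt)_known − 3330 × (depth of known layers): K_A = 37149.8 − 3330×31.57 = −67978.3; K_B = 82275 − 3330×(1.93 + 28.3) = −18390.9.
Balance: K_A + 17.1×ρ = K_B, so ρ = (K_B − K_A)/17.1 = 49587.4/17.1 = 2900 kg/m³.

2900 kg/m³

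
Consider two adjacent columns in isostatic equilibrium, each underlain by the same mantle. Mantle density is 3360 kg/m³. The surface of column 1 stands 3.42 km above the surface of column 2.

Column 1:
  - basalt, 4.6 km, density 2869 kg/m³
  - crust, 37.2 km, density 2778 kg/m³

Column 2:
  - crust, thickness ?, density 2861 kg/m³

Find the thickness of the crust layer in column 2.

24.9 km

Take the compensation level at the base of the deeper column (depth z_c below the surface of column 1) and equate Σ ρ_i t_i down to z_c; mantle fills any gap and the z_c terms cancel.
Column 1: 4.6×2869 + 37.2×2778 + (z_c − 41.8)×3360
Column 2: 3.42×0 + x×2861 + (z_c − 3.42 − 0 − x)×3360
The z_c×3360 term appears on both sides and cancels. Collect the known terms of each column as K = Σ(ρt)_known − 3360 × (depth of known layers): K_1 = 116539 − 3360×41.8 = −23909; K_2 = 0 − 3360×(3.42 + 0) = −11491.2.
Balance: K_1 = K_2 − x×(3360 − 2861), so x = (K_2 − K_1)/(3360 − 2861) = 12417.8/499 = 24.9 km.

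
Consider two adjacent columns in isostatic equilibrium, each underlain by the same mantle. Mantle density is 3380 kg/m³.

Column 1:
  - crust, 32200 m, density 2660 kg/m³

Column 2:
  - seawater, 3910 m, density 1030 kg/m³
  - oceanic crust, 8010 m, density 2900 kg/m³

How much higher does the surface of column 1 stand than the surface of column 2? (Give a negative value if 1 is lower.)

For any compensation level in the mantle, the mantle terms cancel and isostasy reduces to e = (Σt_1 − Σt_2) − (Σ(ρt)_1 − Σ(ρt)_2) / ρ_m.
Σt_1 = 32200 m; Σt_2 = 11920 m; Σ(ρt)_1 = 85652000; Σ(ρt)_2 = 27256300 (in m·kg/m³).
e = (32200 − 11920) − (85652000 − 27256300) / 3380 = 3000 m.

3000 m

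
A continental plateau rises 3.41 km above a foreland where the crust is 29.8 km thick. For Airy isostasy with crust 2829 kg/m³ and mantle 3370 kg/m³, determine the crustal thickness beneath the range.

51 km

Root depth r = h ρ_c / (ρ_m − ρ_c) = 3.41 km × 2829 / 541 = 17.83 km.
Total thickness = T + h + r = 29.8 km + 3.41 km + 17.83 km = 51 km.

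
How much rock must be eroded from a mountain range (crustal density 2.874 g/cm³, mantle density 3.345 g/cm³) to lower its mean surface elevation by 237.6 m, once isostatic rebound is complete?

1690 m

Net drop Δ = e − u = e − e ρ_c/ρ_m = e (ρ_m − ρ_c)/ρ_m.
e = Δ ρ_m/(ρ_m − ρ_c) = 237.6 m × 3.345/0.471 = 1690 m.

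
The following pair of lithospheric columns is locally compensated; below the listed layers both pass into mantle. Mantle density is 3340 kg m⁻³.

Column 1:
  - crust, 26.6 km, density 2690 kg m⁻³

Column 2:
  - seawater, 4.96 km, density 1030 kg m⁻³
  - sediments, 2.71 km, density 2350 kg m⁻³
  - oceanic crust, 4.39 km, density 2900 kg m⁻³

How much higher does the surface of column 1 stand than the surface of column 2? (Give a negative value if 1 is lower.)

For any compensation level in the mantle, the mantle terms cancel and isostasy reduces to e = (Σt_1 − Σt_2) − (Σ(ρt)_1 − Σ(ρt)_2) / ρ_m.
Σt_1 = 26.6 km; Σt_2 = 12.06 km; Σ(ρt)_1 = 71554; Σ(ρt)_2 = 24208.3 (in km·kg m⁻³).
e = (26.6 − 12.06) − (71554 − 24208.3) / 3340 = 0.365 km.

0.365 km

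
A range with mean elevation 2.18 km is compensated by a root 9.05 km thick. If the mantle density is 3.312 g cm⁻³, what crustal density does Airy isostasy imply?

2.67 g cm⁻³

ρ_c h = (ρ_m − ρ_c) r → ρ_c (h + r) = ρ_m r → ρ_c = ρ_m r / (h + r).
ρ_c = 3.312 × 9.05 km / (2.18 km + 9.05 km) = 2.67 g cm⁻³.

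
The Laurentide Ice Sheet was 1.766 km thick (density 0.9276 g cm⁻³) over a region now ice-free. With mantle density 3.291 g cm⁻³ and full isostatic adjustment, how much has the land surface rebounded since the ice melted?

Removing the load lets mantle flow back in; uplift u satisfies ρ_ice t = ρ_m u.
u = t ρ_ice/ρ_m = 1.766 km × 0.9276/3.291 = 0.498 km.

0.498 km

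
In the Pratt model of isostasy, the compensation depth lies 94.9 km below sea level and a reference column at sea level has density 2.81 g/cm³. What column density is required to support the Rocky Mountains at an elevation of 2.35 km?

2.74 g/cm³

Pratt balance: ρ_ref D = ρ (D + h).
ρ = ρ_ref D/(D + h) = 2.81 × 94.9 km/(94.9 km + 2.35 km) = 2.74 g/cm³.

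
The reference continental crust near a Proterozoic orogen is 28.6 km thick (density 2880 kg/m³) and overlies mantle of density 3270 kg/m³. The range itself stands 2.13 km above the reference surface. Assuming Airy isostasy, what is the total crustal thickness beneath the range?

46.5 km

Root depth r = h ρ_c / (ρ_m − ρ_c) = 2.13 km × 2880 / 390 = 15.73 km.
Total thickness = T + h + r = 28.6 km + 2.13 km + 15.73 km = 46.5 km.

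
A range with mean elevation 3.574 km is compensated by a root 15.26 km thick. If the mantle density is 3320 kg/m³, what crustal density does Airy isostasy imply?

ρ_c h = (ρ_m − ρ_c) r → ρ_c (h + r) = ρ_m r → ρ_c = ρ_m r / (h + r).
ρ_c = 3320 × 15.26 km / (3.574 km + 15.26 km) = 2690 kg/m³.

2690 kg/m³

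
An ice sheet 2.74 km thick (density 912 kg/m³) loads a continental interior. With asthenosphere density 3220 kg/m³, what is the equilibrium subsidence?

Balancing pressure at the compensation depth: the ice load ρ_ice t is balanced by mantle displaced below, ρ_m s.
s = t ρ_ice / ρ_m = 2.74 km × 912/3220 = 0.776 km.

0.776 km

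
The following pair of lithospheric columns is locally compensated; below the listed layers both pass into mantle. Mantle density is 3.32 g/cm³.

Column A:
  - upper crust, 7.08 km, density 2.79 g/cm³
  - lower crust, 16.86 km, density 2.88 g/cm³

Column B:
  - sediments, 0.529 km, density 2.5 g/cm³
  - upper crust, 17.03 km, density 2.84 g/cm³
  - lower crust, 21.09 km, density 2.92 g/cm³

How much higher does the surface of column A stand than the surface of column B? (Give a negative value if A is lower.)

−1.77 km

For any compensation level in the mantle, the mantle terms cancel and isostasy reduces to e = (Σt_A − Σt_B) − (Σ(ρt)_A − Σ(ρt)_B) / ρ_m.
Σt_A = 23.94 km; Σt_B = 38.649 km; Σ(ρt)_A = 68.31; Σ(ρt)_B = 111.2705 (in km·g/cm³).
e = (23.94 − 38.649) − (68.31 − 111.2705) / 3.32 = −1.77 km.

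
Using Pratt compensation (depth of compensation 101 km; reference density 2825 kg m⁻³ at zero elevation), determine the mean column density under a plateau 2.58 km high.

Pratt balance: ρ_ref D = ρ (D + h).
ρ = ρ_ref D/(D + h) = 2825 × 101 km/(101 km + 2.58 km) = 2750 kg m⁻³.

2750 kg m⁻³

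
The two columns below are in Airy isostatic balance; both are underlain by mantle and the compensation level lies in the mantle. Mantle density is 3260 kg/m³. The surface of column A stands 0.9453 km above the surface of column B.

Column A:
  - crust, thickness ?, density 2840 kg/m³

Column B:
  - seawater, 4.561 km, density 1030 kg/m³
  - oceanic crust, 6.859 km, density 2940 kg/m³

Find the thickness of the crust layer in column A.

36.8 km

Take the compensation level at the base of the deeper column (depth z_c below the surface of column A) and equate Σ ρ_i t_i down to z_c; mantle fills any gap and the z_c terms cancel.
Column A: x×2840 + (z_c − 0 − x)×3260
Column B: 0.9453×0 + 4.561×1030 + 6.859×2940 + (z_c − 0.9453 − 11.42)×3260
The z_c×3260 term appears on both sides and cancels. Collect the known terms of each column as K = Σ(ρt)_known − 3260 × (depth of known layers): K_A = 0 − 3260×0 = 0; K_B = 24863.29 − 3260×(0.9453 + 11.42) = −15447.588.
Balance: K_A − x×(3260 − 2840) = K_B, so x = (K_A − K_B)/(3260 − 2840) = 15447.6/420 = 36.8 km.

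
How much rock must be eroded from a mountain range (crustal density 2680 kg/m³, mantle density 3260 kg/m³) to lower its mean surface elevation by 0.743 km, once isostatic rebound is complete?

Net drop Δ = e − u = e − e ρ_c/ρ_m = e (ρ_m − ρ_c)/ρ_m.
e = Δ ρ_m/(ρ_m − ρ_c) = 0.743 km × 3260/580 = 4.18 km.

4.18 km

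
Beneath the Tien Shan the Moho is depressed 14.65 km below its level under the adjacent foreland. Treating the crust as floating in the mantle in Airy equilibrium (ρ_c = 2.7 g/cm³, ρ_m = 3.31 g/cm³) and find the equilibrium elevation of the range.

3.31 km

For local isostatic compensation: ρ_c h = (ρ_m − ρ_c) r.
h = r (ρ_m − ρ_c) / ρ_c = 14.65 km × (3.31 − 2.7) / 2.7 = 3.31 km.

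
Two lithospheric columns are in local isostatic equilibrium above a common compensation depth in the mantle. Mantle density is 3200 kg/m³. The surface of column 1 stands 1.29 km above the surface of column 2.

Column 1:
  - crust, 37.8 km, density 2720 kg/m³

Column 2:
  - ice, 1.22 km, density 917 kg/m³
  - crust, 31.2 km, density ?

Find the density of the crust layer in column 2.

2840 kg/m³

Take the compensation level at the base of the deeper column (depth z_c below the surface of column 1) and equate Σ ρ_i t_i down to z_c; mantle fills any gap and the z_c terms cancel.
Column 1: 37.8×2720 + (z_c − 37.8)×3200
Column 2: 1.29×0 + 1.22×917 + 31.2×ρ + (z_c − 1.29 − 32.42)×3200
The z_c×3200 term appears on both sides and cancels. Collect the known terms of each column as K = Σ(ρt)_known − 3200 × (depth of known layers): K_1 = 102816 − 3200×37.8 = −18144; K_2 = 1118.74 − 3200×(1.29 + 32.42) = −106753.26.
Balance: K_1 = K_2 + 31.2×ρ, so ρ = (K_1 − K_2)/31.2 = 88609.3/31.2 = 2840 kg/m³.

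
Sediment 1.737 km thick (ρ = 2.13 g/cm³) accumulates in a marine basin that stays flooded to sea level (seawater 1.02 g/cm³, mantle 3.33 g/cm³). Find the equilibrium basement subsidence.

0.835 km

Submarine loading: the sediment displaces seawater, and the subsidence is in turn flooded, so s (ρ_m − ρ_w) = t (ρ_sed − ρ_w).
s = 1.737 km × (2.13 − 1.02) / (3.33 − 1.02) = 0.835 km.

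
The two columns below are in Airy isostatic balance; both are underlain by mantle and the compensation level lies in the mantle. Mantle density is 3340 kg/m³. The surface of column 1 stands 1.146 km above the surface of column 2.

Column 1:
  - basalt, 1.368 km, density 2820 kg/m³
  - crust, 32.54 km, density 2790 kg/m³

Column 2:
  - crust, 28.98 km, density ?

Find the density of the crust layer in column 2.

2830 kg/m³

Take the compensation level at the base of the deeper column (depth z_c below the surface of column 1) and equate Σ ρ_i t_i down to z_c; mantle fills any gap and the z_c terms cancel.
Column 1: 1.368×2820 + 32.54×2790 + (z_c − 33.908)×3340
Column 2: 1.146×0 + 28.98×ρ + (z_c − 1.146 − 28.98)×3340
The z_c×3340 term appears on both sides and cancels. Collect the known terms of each column as K = Σ(ρt)_known − 3340 × (depth of known layers): K_1 = 94644.36 − 3340×33.908 = −18608.36; K_2 = 0 − 3340×(1.146 + 28.98) = −100620.84.
Balance: K_1 = K_2 + 28.98×ρ, so ρ = (K_1 − K_2)/28.98 = 82012.5/28.98 = 2830 kg/m³.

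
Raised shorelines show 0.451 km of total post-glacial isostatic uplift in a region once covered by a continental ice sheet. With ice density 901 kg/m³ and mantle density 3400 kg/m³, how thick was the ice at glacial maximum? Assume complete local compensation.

u = t ρ_ice/ρ_m → t = u ρ_m/ρ_ice = 0.451 km × 3400/901 = 1.7 km.

1.7 km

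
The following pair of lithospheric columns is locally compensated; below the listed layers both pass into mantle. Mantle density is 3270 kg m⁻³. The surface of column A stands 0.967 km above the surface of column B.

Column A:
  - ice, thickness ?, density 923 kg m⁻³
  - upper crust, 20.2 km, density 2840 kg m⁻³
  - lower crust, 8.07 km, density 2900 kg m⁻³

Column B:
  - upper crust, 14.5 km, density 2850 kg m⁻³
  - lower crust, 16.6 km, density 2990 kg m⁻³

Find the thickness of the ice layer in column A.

0.949 km

Take the compensation level at the base of the deeper column (depth z_c below the surface of column A) and equate Σ ρ_i t_i down to z_c; mantle fills any gap and the z_c terms cancel.
Column A: x×923 + 20.2×2840 + 8.07×2900 + (z_c − 28.27 − x)×3270
Column B: 0.967×0 + 14.5×2850 + 16.6×2990 + (z_c − 0.967 − 31.1)×3270
The z_c×3270 term appears on both sides and cancels. Collect the known terms of each column as K = Σ(ρt)_known − 3270 × (depth of known layers): K_A = 80771 − 3270×28.27 = −11671.9; K_B = 90959 − 3270×(0.967 + 31.1) = −13900.09.
Balance: K_A − x×(3270 − 923) = K_B, so x = (K_A − K_B)/(3270 − 923) = 2228.19/2347 = 0.949 km.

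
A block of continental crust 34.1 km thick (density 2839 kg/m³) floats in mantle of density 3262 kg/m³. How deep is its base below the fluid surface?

Draft d = t ρ_obj/ρ_fluid = 34.1 km × 2839/3262 = 29.7 km.

29.7 km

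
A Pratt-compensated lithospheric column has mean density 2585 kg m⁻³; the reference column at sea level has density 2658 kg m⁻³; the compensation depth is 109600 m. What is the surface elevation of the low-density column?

ρ_ref D = ρ (D + h) → h = D (ρ_ref − ρ)/ρ.
h = 109600 m × (2658 − 2585)/2585 = 3100 m.

3100 m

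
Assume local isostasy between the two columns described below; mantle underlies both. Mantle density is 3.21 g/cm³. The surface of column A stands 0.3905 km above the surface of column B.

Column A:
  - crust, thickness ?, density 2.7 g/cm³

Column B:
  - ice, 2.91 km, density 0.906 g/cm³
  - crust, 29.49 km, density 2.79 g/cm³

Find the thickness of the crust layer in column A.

39.9 km

Take the compensation level at the base of the deeper column (depth z_c below the surface of column A) and equate Σ ρ_i t_i down to z_c; mantle fills any gap and the z_c terms cancel.
Column A: x×2.7 + (z_c − 0 − x)×3.21
Column B: 0.3905×0 + 2.91×0.906 + 29.49×2.79 + (z_c − 0.3905 − 32.4)×3.21
The z_c×3.21 term appears on both sides and cancels. Collect the known terms of each column as K = Σ(ρt)_known − 3.21 × (depth of known layers): K_A = 0 − 3.21×0 = 0; K_B = 84.91356 − 3.21×(0.3905 + 32.4) = −20.343945.
Balance: K_A − x×(3.21 − 2.7) = K_B, so x = (K_A − K_B)/(3.21 − 2.7) = 20.3439/0.51 = 39.9 km.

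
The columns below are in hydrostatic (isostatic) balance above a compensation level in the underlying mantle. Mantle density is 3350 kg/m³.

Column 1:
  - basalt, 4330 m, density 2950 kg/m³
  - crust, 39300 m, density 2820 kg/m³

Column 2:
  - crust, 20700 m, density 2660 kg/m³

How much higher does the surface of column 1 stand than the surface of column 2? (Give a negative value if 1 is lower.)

For any compensation level in the mantle, the mantle terms cancel and isostasy reduces to e = (Σt_1 − Σt_2) − (Σ(ρt)_1 − Σ(ρt)_2) / ρ_m.
Σt_1 = 43630 m; Σt_2 = 20700 m; Σ(ρt)_1 = 123599500; Σ(ρt)_2 = 55062000 (in m·kg/m³).
e = (43630 − 20700) − (123599500 − 55062000) / 3350 = 2470 m.

2470 m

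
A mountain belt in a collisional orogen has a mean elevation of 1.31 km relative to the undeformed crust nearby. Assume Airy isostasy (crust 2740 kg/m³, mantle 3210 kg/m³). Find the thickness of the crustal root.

Isostatic balance requires: the weight of the topography is balanced by the buoyancy of the root, ρ_c h = (ρ_m − ρ_c) r.
r = h · ρ_c / (ρ_m − ρ_c) = 1.31 km × 2740 / (3210 − 2740) = 7.64 km.

7.64 km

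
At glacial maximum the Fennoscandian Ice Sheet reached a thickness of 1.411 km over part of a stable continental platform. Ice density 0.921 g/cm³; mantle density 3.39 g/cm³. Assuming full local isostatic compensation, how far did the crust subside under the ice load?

By Archimedes' principle applied to the lithosphere: the ice load ρ_ice t is balanced by mantle displaced below, ρ_m s.
s = t ρ_ice / ρ_m = 1.411 km × 0.921/3.39 = 0.383 km.

0.383 km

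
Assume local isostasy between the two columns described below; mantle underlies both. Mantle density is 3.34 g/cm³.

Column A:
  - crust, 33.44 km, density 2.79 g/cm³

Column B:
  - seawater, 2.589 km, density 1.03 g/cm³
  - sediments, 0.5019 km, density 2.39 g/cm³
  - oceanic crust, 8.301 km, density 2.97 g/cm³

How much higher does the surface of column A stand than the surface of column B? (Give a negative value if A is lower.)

2.65 km

For any compensation level in the mantle, the mantle terms cancel and isostasy reduces to e = (Σt_A − Σt_B) − (Σ(ρt)_A − Σ(ρt)_B) / ρ_m.
Σt_A = 33.44 km; Σt_B = 11.3919 km; Σ(ρt)_A = 93.2976; Σ(ρt)_B = 28.520181 (in km·g/cm³).
e = (33.44 − 11.3919) − (93.2976 − 28.520181) / 3.34 = 2.65 km.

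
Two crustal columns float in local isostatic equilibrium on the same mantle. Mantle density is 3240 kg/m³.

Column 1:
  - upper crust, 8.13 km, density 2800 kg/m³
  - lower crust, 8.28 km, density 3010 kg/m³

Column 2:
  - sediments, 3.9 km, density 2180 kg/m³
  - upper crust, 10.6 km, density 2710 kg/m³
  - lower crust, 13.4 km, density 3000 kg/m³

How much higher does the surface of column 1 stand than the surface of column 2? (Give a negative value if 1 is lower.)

−2.31 km

For any compensation level in the mantle, the mantle terms cancel and isostasy reduces to e = (Σt_1 − Σt_2) − (Σ(ρt)_1 − Σ(ρt)_2) / ρ_m.
Σt_1 = 16.41 km; Σt_2 = 27.9 km; Σ(ρt)_1 = 47686.8; Σ(ρt)_2 = 77428 (in km·kg/m³).
e = (16.41 − 27.9) − (47686.8 − 77428) / 3240 = −2.31 km.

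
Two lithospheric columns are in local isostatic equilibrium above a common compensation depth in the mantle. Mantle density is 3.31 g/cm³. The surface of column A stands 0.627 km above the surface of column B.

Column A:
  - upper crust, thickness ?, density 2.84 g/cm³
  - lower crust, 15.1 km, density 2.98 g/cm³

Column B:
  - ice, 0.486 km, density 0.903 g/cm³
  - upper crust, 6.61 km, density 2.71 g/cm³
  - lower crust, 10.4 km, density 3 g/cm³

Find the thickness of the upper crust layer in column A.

Take the compensation level at the base of the deeper column (depth z_c below the surface of column A) and equate Σ ρ_i t_i down to z_c; mantle fills any gap and the z_c terms cancel.
Column A: x×2.84 + 15.1×2.98 + (z_c − 15.1 − x)×3.31
Column B: 0.627×0 + 0.486×0.903 + 6.61×2.71 + 10.4×3 + (z_c − 0.627 − 17.496)×3.31
The z_c×3.31 term appears on both sides and cancels. Collect the known terms of each column as K = Σ(ρt)_known − 3.31 × (depth of known layers): K_A = 44.998 − 3.31×15.1 = −4.983; K_B = 49.551958 − 3.31×(0.627 + 17.496) = −10.435172.
Balance: K_A − x×(3.31 − 2.84) = K_B, so x = (K_A − K_B)/(3.31 − 2.84) = 5.45217/0.47 = 11.6 km.

11.6 km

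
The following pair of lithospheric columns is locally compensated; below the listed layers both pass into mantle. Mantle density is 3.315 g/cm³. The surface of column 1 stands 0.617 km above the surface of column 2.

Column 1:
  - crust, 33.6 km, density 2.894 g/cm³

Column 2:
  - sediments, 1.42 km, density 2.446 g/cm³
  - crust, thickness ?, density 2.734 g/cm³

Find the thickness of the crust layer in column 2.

Take the compensation level at the base of the deeper column (depth z_c below the surface of column 1) and equate Σ ρ_i t_i down to z_c; mantle fills any gap and the z_c terms cancel.
Column 1: 33.6×2.894 + (z_c − 33.6)×3.315
Column 2: 0.617×0 + 1.42×2.446 + x×2.734 + (z_c − 0.617 − 1.42 − x)×3.315
The z_c×3.315 term appears on both sides and cancels. Collect the known terms of each column as K = Σ(ρt)_known − 3.315 × (depth of known layers): K_1 = 97.2384 − 3.315×33.6 = −14.1456; K_2 = 3.47332 − 3.315×(0.617 + 1.42) = −3.279335.
Balance: K_1 = K_2 − x×(3.315 − 2.734), so x = (K_2 − K_1)/(3.315 − 2.734) = 10.8663/0.581 = 18.7 km.

18.7 km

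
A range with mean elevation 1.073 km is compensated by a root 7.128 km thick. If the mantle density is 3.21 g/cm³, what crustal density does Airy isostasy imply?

2.79 g/cm³

ρ_c h = (ρ_m − ρ_c) r → ρ_c (h + r) = ρ_m r → ρ_c = ρ_m r / (h + r).
ρ_c = 3.21 × 7.128 km / (1.073 km + 7.128 km) = 2.79 g/cm³.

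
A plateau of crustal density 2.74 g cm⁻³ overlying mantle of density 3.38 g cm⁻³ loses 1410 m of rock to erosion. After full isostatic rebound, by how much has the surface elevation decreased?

Rebound u = e ρ_c/ρ_m = 1410 m × 2.74/3.38 = 1143 m.
Net surface drop = e − u = 1410 m − 1143 m = e (ρ_m − ρ_c)/ρ_m = 267 m.

267 m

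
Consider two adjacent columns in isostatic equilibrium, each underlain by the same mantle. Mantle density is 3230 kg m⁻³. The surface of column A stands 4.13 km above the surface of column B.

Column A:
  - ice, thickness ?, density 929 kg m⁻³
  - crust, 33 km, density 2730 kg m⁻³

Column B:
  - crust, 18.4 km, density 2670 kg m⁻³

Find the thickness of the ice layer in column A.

Take the compensation level at the base of the deeper column (depth z_c below the surface of column A) and equate Σ ρ_i t_i down to z_c; mantle fills any gap and the z_c terms cancel.
Column A: x×929 + 33×2730 + (z_c − 33 − x)×3230
Column B: 4.13×0 + 18.4×2670 + (z_c − 4.13 − 18.4)×3230
The z_c×3230 term appears on both sides and cancels. Collect the known terms of each column as K = Σ(ρt)_known − 3230 × (depth of known layers): K_A = 90090 − 3230×33 = −16500; K_B = 49128 − 3230×(4.13 + 18.4) = −23643.9.
Balance: K_A − x×(3230 − 929) = K_B, so x = (K_A − K_B)/(3230 − 929) = 7143.9/2301 = 3.1 km.

3.1 km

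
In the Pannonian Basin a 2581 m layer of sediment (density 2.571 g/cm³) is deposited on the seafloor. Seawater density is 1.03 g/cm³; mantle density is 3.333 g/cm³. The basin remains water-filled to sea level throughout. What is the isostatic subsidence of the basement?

1730 m

Submarine loading: the sediment displaces seawater, and the subsidence is in turn flooded, so s (ρ_m − ρ_w) = t (ρ_sed − ρ_w).
s = 2581 m × (2.571 − 1.03) / (3.333 − 1.03) = 1730 m.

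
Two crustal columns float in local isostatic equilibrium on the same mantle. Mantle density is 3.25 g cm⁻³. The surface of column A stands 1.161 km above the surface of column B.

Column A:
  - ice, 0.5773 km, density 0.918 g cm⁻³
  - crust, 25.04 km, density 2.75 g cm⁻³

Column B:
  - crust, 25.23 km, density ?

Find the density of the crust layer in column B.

2.85 g cm⁻³

Take the compensation level at the base of the deeper column (depth z_c below the surface of column A) and equate Σ ρ_i t_i down to z_c; mantle fills any gap and the z_c terms cancel.
Column A: 0.5773×0.918 + 25.04×2.75 + (z_c − 25.6173)×3.25
Column B: 1.161×0 + 25.23×ρ + (z_c − 1.161 − 25.23)×3.25
The z_c×3.25 term appears on both sides and cancels. Collect the known terms of each column as K = Σ(ρt)_known − 3.25 × (depth of known layers): K_A = 69.3899614 − 3.25×25.6173 = −13.8662636; K_B = 0 − 3.25×(1.161 + 25.23) = −85.77075.
Balance: K_A = K_B + 25.23×ρ, so ρ = (K_A − K_B)/25.23 = 71.9045/25.23 = 2.85 g cm⁻³.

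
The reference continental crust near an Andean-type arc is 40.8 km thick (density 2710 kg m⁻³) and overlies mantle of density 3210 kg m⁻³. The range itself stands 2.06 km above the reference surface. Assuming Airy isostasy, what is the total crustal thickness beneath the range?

Root depth r = h ρ_c / (ρ_m − ρ_c) = 2.06 km × 2710 / 500 = 11.17 km.
Total thickness = T + h + r = 40.8 km + 2.06 km + 11.17 km = 54 km.

54 km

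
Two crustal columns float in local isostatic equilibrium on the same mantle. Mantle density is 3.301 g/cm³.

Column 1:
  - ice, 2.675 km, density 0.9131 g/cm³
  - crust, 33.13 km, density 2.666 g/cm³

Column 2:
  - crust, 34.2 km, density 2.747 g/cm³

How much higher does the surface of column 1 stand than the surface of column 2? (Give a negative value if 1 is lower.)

2.57 km

For any compensation level in the mantle, the mantle terms cancel and isostasy reduces to e = (Σt_1 − Σt_2) − (Σ(ρt)_1 − Σ(ρt)_2) / ρ_m.
Σt_1 = 35.805 km; Σt_2 = 34.2 km; Σ(ρt)_1 = 90.7671225; Σ(ρt)_2 = 93.9474 (in km·g/cm³).
e = (35.805 − 34.2) − (90.7671225 − 93.9474) / 3.301 = 2.57 km.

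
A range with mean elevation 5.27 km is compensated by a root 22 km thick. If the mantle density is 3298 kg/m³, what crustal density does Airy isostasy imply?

ρ_c h = (ρ_m − ρ_c) r → ρ_c (h + r) = ρ_m r → ρ_c = ρ_m r / (h + r).
ρ_c = 3298 × 22 km / (5.27 km + 22 km) = 2660 kg/m³.

2660 kg/m³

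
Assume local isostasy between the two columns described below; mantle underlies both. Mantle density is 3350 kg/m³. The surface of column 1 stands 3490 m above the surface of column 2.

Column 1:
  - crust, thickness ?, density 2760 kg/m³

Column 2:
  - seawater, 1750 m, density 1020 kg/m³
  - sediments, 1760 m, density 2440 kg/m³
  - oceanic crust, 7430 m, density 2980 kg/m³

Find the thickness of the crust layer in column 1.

34100 m

Take the compensation level at the base of the deeper column (depth z_c below the surface of column 1) and equate Σ ρ_i t_i down to z_c; mantle fills any gap and the z_c terms cancel.
Column 1: x×2760 + (z_c − 0 − x)×3350
Column 2: 3490×0 + 1750×1020 + 1760×2440 + 7430×2980 + (z_c − 3490 − 10940)×3350
The z_c×3350 term appears on both sides and cancels. Collect the known terms of each column as K = Σ(ρt)_known − 3350 × (depth of known layers): K_1 = 0 − 3350×0 = 0; K_2 = 28220800 − 3350×(3490 + 10940) = −20119700.
Balance: K_1 − x×(3350 − 2760) = K_2, so x = (K_1 − K_2)/(3350 − 2760) = 20119700/590 = 34100 m.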